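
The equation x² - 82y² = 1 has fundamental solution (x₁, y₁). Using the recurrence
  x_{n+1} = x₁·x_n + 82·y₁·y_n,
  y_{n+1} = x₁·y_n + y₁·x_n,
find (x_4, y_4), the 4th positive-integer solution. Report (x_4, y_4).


Step 1: Find the fundamental solution (x₁, y₁) of x² - 82y² = 1.
  Expand √82 as a continued fraction. a₀ = ⌊√82⌋ = 9; iterate m_{k+1} = d_k·a_k − m_k, d_{k+1} = (82 − m_{k+1}²)/d_k, a_{k+1} = ⌊(a₀ + m_{k+1})/d_{k+1}⌋ (starting m₀ = 0, d₀ = 1), with convergents p_k = a_k·p_{k-1} + p_{k-2}, q_k = a_k·q_{k-1} + q_{k-2} (p₋₁ = 1, q₋₁ = 0):
  k = 0: a₀ = 9; p₀/q₀ = 9/1; p₀² − 82·q₀² = 81 − 82 = -1.
  k = 1: m = 9, d = 1, a = ⌊(9 + 9)/1⌋ = 18; p/q = (18·9 + 1)/(18·1 + 0) = 163/18; p² − 82·q² = 26569 − 26568 = 1.
  The first convergent with p² − 82·q² = 1 gives the fundamental solution (x₁, y₁) = (163, 18).
Step 2: Apply the recurrence (x_{n+1}, y_{n+1}) = (x₁x_n + 82y₁y_n, x₁y_n + y₁x_n) repeatedly.
  From (x_1, y_1) = (163, 18): x_2 = 163·163 + 82·18·18 = 53137; y_2 = 163·18 + 18·163 = 5868.
  From (x_2, y_2) = (53137, 5868): x_3 = 163·53137 + 82·18·5868 = 17322499; y_3 = 163·5868 + 18·53137 = 1912950.
  From (x_3, y_3) = (17322499, 1912950): x_4 = 163·17322499 + 82·18·1912950 = 5647081537; y_4 = 163·1912950 + 18·17322499 = 623615832.
Step 3: Verify x_4² - 82·y_4² = 31889529885526282369 - 31889529885526282368 = 1 (should be 1). ✓

(x_1, y_1) = (163, 18); (x_4, y_4) = (5647081537, 623615832).


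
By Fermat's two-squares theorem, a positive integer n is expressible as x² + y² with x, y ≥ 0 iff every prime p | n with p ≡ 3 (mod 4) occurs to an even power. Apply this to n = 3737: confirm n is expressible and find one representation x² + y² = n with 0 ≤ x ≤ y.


Step 1: Factor n = 3737 = 37 · 101.
Step 2: Check the mod-4 condition on each prime factor: 37 ≡ 1 (mod 4), exponent 1; 101 ≡ 1 (mod 4), exponent 1.
All primes ≡ 3 (mod 4) appear to even exponent (or don't appear), so by the two-squares theorem n IS expressible as a sum of two squares.
Step 3: Build a representation. Here n = 37 · 101 is a product of primes ≡ 1 (mod 4). Each prime p ≡ 1 (mod 4) is itself a sum of two squares; find a² by testing p − a² for a perfect square:
  37: 37 − 1² = 36 = 6² ⇒ 37 = 1² + 6².
  101: 101 − 1² = 100 = 10² ⇒ 101 = 1² + 10².
  Combine using the Brahmagupta–Fibonacci identity (a² + b²)(c² + d²) = (ac − bd)² + (ad + bc)² = (ac + bd)² + (ad − bc)²:
  37 · 101 = 3737: from (1² + 6²)(1² + 10²), take (1·1 − 6·10, 1·10 + 6·1) = (1 − 60, 10 + 6) = (-59, 16); dropping signs (only squares matter) gives (59, 16); check 59² + 16² = 3481 + 256 = 3737 ✓.
Step 4: Order so x ≤ y and verify: 16² + 59² = 256 + 3481 = 3737 = n. ✓

n = 3737 = 16² + 59² (one valid representation with x ≤ y).


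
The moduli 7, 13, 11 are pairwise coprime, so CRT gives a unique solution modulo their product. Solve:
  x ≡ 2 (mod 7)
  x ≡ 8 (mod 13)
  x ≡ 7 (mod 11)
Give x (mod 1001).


Moduli 7, 13, 11 are pairwise coprime; by CRT there is a unique solution modulo M = 7 · 13 · 11 = 1001.
Solve pairwise, accumulating the modulus:
  Start with x ≡ 2 (mod 7).
  Combine with x ≡ 8 (mod 13): since gcd(7, 13) = 1, we get a unique residue mod 91.
    Write x = 2 + 7·t and substitute into x ≡ 8 (mod 13): 7·t ≡ 8 − 2 = 6 (mod 13).
    The inverse of 7 mod 13 is 2 (since 7·2 = 14 = 1·13 + 1), so t ≡ 2·6 = 12 ≡ 12 (mod 13).
    Then x = 2 + 7·12 = 86, valid modulo lcm(7, 13) = 91: x ≡ 86 (mod 91).
  Combine with x ≡ 7 (mod 11): since gcd(91, 11) = 1, we get a unique residue mod 1001.
    Write x = 86 + 91·t and substitute into x ≡ 7 (mod 11): 91·t ≡ 7 − 86 = -79 (mod 11).
    Reduce coefficients mod 11: 3·t ≡ 9 (mod 11).
    The inverse of 3 mod 11 is 4 (since 3·4 = 12 = 1·11 + 1), so t ≡ 4·9 = 36 ≡ 3 (mod 11).
    Then x = 86 + 91·3 = 359, valid modulo lcm(91, 11) = 1001: x ≡ 359 (mod 1001).
Verify: 359 mod 7 = 2 ✓, 359 mod 13 = 8 ✓, 359 mod 11 = 7 ✓.

x ≡ 359 (mod 1001).


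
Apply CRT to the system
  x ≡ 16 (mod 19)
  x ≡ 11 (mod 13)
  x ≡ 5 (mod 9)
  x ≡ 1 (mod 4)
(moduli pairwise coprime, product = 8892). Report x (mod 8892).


Product of moduli M = 19 · 13 · 9 · 4 = 8892.
Merge one congruence at a time:
  Start: x ≡ 16 (mod 19).
  Combine with x ≡ 11 (mod 13); new modulus lcm = 247.
    Write x = 16 + 19·t and substitute into x ≡ 11 (mod 13): 19·t ≡ 11 − 16 = -5 (mod 13).
    Reduce coefficients mod 13: 6·t ≡ 8 (mod 13).
    The inverse of 6 mod 13 is 11 (since 6·11 = 66 = 5·13 + 1), so t ≡ 11·8 = 88 ≡ 10 (mod 13).
    Then x = 16 + 19·10 = 206, valid modulo lcm(19, 13) = 247: x ≡ 206 (mod 247).
  Combine with x ≡ 5 (mod 9); new modulus lcm = 2223.
    Write x = 206 + 247·t and substitute into x ≡ 5 (mod 9): 247·t ≡ 5 − 206 = -201 (mod 9).
    Reduce coefficients mod 9: 4·t ≡ 6 (mod 9).
    The inverse of 4 mod 9 is 7 (since 4·7 = 28 = 3·9 + 1), so t ≡ 7·6 = 42 ≡ 6 (mod 9).
    Then x = 206 + 247·6 = 1688, valid modulo lcm(247, 9) = 2223: x ≡ 1688 (mod 2223).
  Combine with x ≡ 1 (mod 4); new modulus lcm = 8892.
    Write x = 1688 + 2223·t and substitute into x ≡ 1 (mod 4): 2223·t ≡ 1 − 1688 = -1687 (mod 4).
    Reduce coefficients mod 4: 3·t ≡ 1 (mod 4).
    The inverse of 3 mod 4 is 3 (since 3·3 = 9 = 2·4 + 1), so t ≡ 3·1 = 3 ≡ 3 (mod 4).
    Then x = 1688 + 2223·3 = 8357, valid modulo lcm(2223, 4) = 8892: x ≡ 8357 (mod 8892).
Verify against each original: 8357 mod 19 = 16, 8357 mod 13 = 11, 8357 mod 9 = 5, 8357 mod 4 = 1.

x ≡ 8357 (mod 8892).


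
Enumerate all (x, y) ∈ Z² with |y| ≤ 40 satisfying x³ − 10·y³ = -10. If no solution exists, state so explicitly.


The equation is x³ - 10y³ = -10. For fixed y, x³ = 10·y³ − 10, so a solution requires the RHS to be a perfect cube.
Strategy: iterate y from -40 to 40, compute RHS = 10·y³ − 10, and check whether it is a (positive or negative) perfect cube.
Check small values of y:
  y = 0: RHS = -10 is not a perfect cube.
  y = 1: RHS = 0 = (0)³ ⇒ x = 0 works.
  y = -1: RHS = -20 is not a perfect cube.
  y = 2: RHS = 70 is not a perfect cube.
  y = -2: RHS = -90 is not a perfect cube.
  y = 3: RHS = 260 is not a perfect cube.
  y = -3: RHS = -280 is not a perfect cube.
Continuing the search up to |y| = 40 finds no further solutions beyond those listed.
Collected solutions: (0, 1).

Solutions (with |y| ≤ 40): (0, 1).


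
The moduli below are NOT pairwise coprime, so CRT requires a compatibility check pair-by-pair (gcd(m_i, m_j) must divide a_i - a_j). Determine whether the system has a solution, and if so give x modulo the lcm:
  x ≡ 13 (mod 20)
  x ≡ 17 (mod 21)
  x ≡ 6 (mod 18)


Moduli 20, 21, 18 are not pairwise coprime, so CRT works modulo lcm(m_i) when all pairwise compatibility conditions hold.
Pairwise compatibility: gcd(m_i, m_j) must divide a_i - a_j for every pair.
Merge one congruence at a time:
  Start: x ≡ 13 (mod 20).
  Combine with x ≡ 17 (mod 21): gcd(20, 21) = 1; 17 - 13 = 4, which IS divisible by 1, so compatible.
    Write x = 13 + 20·t and substitute into x ≡ 17 (mod 21): 20·t ≡ 17 − 13 = 4 (mod 21).
    The inverse of 20 mod 21 is 20 (since 20·20 = 400 = 19·21 + 1), so t ≡ 20·4 = 80 ≡ 17 (mod 21).
    Then x = 13 + 20·17 = 353, valid modulo lcm(20, 21) = 420: x ≡ 353 (mod 420).
  Combine with x ≡ 6 (mod 18): gcd(420, 18) = 6, and 6 - 353 = -347 is NOT divisible by 6.
    ⇒ system is inconsistent (no integer solution).

No solution (the system is inconsistent).


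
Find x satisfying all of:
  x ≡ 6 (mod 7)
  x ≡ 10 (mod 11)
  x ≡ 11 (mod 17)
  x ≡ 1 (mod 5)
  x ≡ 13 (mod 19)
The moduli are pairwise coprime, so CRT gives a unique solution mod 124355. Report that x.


Product of moduli M = 7 · 11 · 17 · 5 · 19 = 124355.
Merge one congruence at a time:
  Start: x ≡ 6 (mod 7).
  Combine with x ≡ 10 (mod 11); new modulus lcm = 77.
    Write x = 6 + 7·t and substitute into x ≡ 10 (mod 11): 7·t ≡ 10 − 6 = 4 (mod 11).
    The inverse of 7 mod 11 is 8 (since 7·8 = 56 = 5·11 + 1), so t ≡ 8·4 = 32 ≡ 10 (mod 11).
    Then x = 6 + 7·10 = 76, valid modulo lcm(7, 11) = 77: x ≡ 76 (mod 77).
  Combine with x ≡ 11 (mod 17); new modulus lcm = 1309.
    Write x = 76 + 77·t and substitute into x ≡ 11 (mod 17): 77·t ≡ 11 − 76 = -65 (mod 17).
    Reduce coefficients mod 17: 9·t ≡ 3 (mod 17).
    The inverse of 9 mod 17 is 2 (since 9·2 = 18 = 1·17 + 1), so t ≡ 2·3 = 6 ≡ 6 (mod 17).
    Then x = 76 + 77·6 = 538, valid modulo lcm(77, 17) = 1309: x ≡ 538 (mod 1309).
  Combine with x ≡ 1 (mod 5); new modulus lcm = 6545.
    Write x = 538 + 1309·t and substitute into x ≡ 1 (mod 5): 1309·t ≡ 1 − 538 = -537 (mod 5).
    Reduce coefficients mod 5: 4·t ≡ 3 (mod 5).
    The inverse of 4 mod 5 is 4 (since 4·4 = 16 = 3·5 + 1), so t ≡ 4·3 = 12 ≡ 2 (mod 5).
    Then x = 538 + 1309·2 = 3156, valid modulo lcm(1309, 5) = 6545: x ≡ 3156 (mod 6545).
  Combine with x ≡ 13 (mod 19); new modulus lcm = 124355.
    Write x = 3156 + 6545·t and substitute into x ≡ 13 (mod 19): 6545·t ≡ 13 − 3156 = -3143 (mod 19).
    Reduce coefficients mod 19: 9·t ≡ 11 (mod 19).
    The inverse of 9 mod 19 is 17 (since 9·17 = 153 = 8·19 + 1), so t ≡ 17·11 = 187 ≡ 16 (mod 19).
    Then x = 3156 + 6545·16 = 107876, valid modulo lcm(6545, 19) = 124355: x ≡ 107876 (mod 124355).
Verify against each original: 107876 mod 7 = 6, 107876 mod 11 = 10, 107876 mod 17 = 11, 107876 mod 5 = 1, 107876 mod 19 = 13.

x ≡ 107876 (mod 124355).


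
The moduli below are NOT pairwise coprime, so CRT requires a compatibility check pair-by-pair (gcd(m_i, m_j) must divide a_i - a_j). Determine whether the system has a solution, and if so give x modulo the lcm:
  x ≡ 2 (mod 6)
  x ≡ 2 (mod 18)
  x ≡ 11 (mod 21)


Moduli 6, 18, 21 are not pairwise coprime, so CRT works modulo lcm(m_i) when all pairwise compatibility conditions hold.
Pairwise compatibility: gcd(m_i, m_j) must divide a_i - a_j for every pair.
Merge one congruence at a time:
  Start: x ≡ 2 (mod 6).
  Combine with x ≡ 2 (mod 18): gcd(6, 18) = 6; 2 - 2 = 0, which IS divisible by 6, so compatible.
    Write x = 2 + 6·t and substitute into x ≡ 2 (mod 18): 6·t ≡ 2 − 2 = 0 (mod 18).
    Divide the congruence (and modulus) by g = 6: 1·t ≡ 0 (mod 3).
    So t ≡ 0 (mod 3).
    Then x = 2 + 6·0 = 2, valid modulo lcm(6, 18) = 18: x ≡ 2 (mod 18).
  Combine with x ≡ 11 (mod 21): gcd(18, 21) = 3; 11 - 2 = 9, which IS divisible by 3, so compatible.
    Write x = 2 + 18·t and substitute into x ≡ 11 (mod 21): 18·t ≡ 11 − 2 = 9 (mod 21).
    Divide the congruence (and modulus) by g = 3: 6·t ≡ 3 (mod 7).
    The inverse of 6 mod 7 is 6 (since 6·6 = 36 = 5·7 + 1), so t ≡ 6·3 = 18 ≡ 4 (mod 7).
    Then x = 2 + 18·4 = 74, valid modulo lcm(18, 21) = 126: x ≡ 74 (mod 126).
Verify: 74 mod 6 = 2, 74 mod 18 = 2, 74 mod 21 = 11.

x ≡ 74 (mod 126).


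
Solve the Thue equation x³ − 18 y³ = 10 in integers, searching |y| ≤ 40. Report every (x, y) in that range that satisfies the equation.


The equation is x³ - 18y³ = 10. For fixed y, x³ = 18·y³ + 10, so a solution requires the RHS to be a perfect cube.
Strategy: iterate y from -40 to 40, compute RHS = 18·y³ + 10, and check whether it is a (positive or negative) perfect cube.
Check small values of y:
  y = 0: RHS = 10 is not a perfect cube.
  y = 1: RHS = 28 is not a perfect cube.
  y = -1: RHS = -8 = (-2)³ ⇒ x = -2 works.
  y = 2: RHS = 154 is not a perfect cube.
  y = -2: RHS = -134 is not a perfect cube.
  y = 3: RHS = 496 is not a perfect cube.
  y = -3: RHS = -476 is not a perfect cube.
Continuing the search up to |y| = 40 finds no further solutions beyond those listed.
Collected solutions: (-2, -1).

Solutions (with |y| ≤ 40): (-2, -1).


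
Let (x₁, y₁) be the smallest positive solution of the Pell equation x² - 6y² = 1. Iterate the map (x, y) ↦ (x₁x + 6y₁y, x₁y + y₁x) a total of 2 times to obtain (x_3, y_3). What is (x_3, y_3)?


Step 1: Find the fundamental solution (x₁, y₁) of x² - 6y² = 1.
  Expand √6 as a continued fraction. a₀ = ⌊√6⌋ = 2; iterate m_{k+1} = d_k·a_k − m_k, d_{k+1} = (6 − m_{k+1}²)/d_k, a_{k+1} = ⌊(a₀ + m_{k+1})/d_{k+1}⌋ (starting m₀ = 0, d₀ = 1), with convergents p_k = a_k·p_{k-1} + p_{k-2}, q_k = a_k·q_{k-1} + q_{k-2} (p₋₁ = 1, q₋₁ = 0):
  k = 0: a₀ = 2; p₀/q₀ = 2/1; p₀² − 6·q₀² = 4 − 6 = -2.
  k = 1: m = 2, d = 2, a = ⌊(2 + 2)/2⌋ = 2; p/q = (2·2 + 1)/(2·1 + 0) = 5/2; p² − 6·q² = 25 − 24 = 1.
  The first convergent with p² − 6·q² = 1 gives the fundamental solution (x₁, y₁) = (5, 2).
Step 2: Apply the recurrence (x_{n+1}, y_{n+1}) = (x₁x_n + 6y₁y_n, x₁y_n + y₁x_n) repeatedly.
  From (x_1, y_1) = (5, 2): x_2 = 5·5 + 6·2·2 = 49; y_2 = 5·2 + 2·5 = 20.
  From (x_2, y_2) = (49, 20): x_3 = 5·49 + 6·2·20 = 485; y_3 = 5·20 + 2·49 = 198.
Step 3: Verify x_3² - 6·y_3² = 235225 - 235224 = 1 (should be 1). ✓

(x_1, y_1) = (5, 2); (x_3, y_3) = (485, 198).


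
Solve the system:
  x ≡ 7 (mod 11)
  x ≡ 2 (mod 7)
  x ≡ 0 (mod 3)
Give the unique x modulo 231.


Moduli 11, 7, 3 are pairwise coprime; by CRT there is a unique solution modulo M = 11 · 7 · 3 = 231.
Solve pairwise, accumulating the modulus:
  Start with x ≡ 7 (mod 11).
  Combine with x ≡ 2 (mod 7): since gcd(11, 7) = 1, we get a unique residue mod 77.
    Write x = 7 + 11·t and substitute into x ≡ 2 (mod 7): 11·t ≡ 2 − 7 = -5 (mod 7).
    Reduce coefficients mod 7: 4·t ≡ 2 (mod 7).
    The inverse of 4 mod 7 is 2 (since 4·2 = 8 = 1·7 + 1), so t ≡ 2·2 = 4 ≡ 4 (mod 7).
    Then x = 7 + 11·4 = 51, valid modulo lcm(11, 7) = 77: x ≡ 51 (mod 77).
  Combine with x ≡ 0 (mod 3): since gcd(77, 3) = 1, we get a unique residue mod 231.
    Write x = 51 + 77·t and substitute into x ≡ 0 (mod 3): 77·t ≡ 0 − 51 = -51 (mod 3).
    Reduce coefficients mod 3: 2·t ≡ 0 (mod 3).
    The inverse of 2 mod 3 is 2 (since 2·2 = 4 = 1·3 + 1), so t ≡ 2·0 = 0 ≡ 0 (mod 3).
    Then x = 51 + 77·0 = 51, valid modulo lcm(77, 3) = 231: x ≡ 51 (mod 231).
Verify: 51 mod 11 = 7 ✓, 51 mod 7 = 2 ✓, 51 mod 3 = 0 ✓.

x ≡ 51 (mod 231).


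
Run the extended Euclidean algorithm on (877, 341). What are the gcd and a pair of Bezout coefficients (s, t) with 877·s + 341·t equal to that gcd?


Euclidean algorithm on (877, 341) — divide until remainder is 0:
  877 = 2 · 341 + 195
  341 = 1 · 195 + 146
  195 = 1 · 146 + 49
  146 = 2 · 49 + 48
  49 = 1 · 48 + 1
  48 = 48 · 1 + 0
gcd(877, 341) = 1.
Track Bezout coefficients alongside the remainders: start with r₀ = 877 = a·1 + b·0 (s = 1, t = 0) and r₁ = 341 = a·0 + b·1 (s = 0, t = 1); each new remainder r_{k+1} = r_{k-1} − q_k·r_k inherits s_{k+1} = s_{k-1} − q_k·s_k, t_{k+1} = t_{k-1} − q_k·t_k, so r_k = a·s_k + b·t_k at every step:
  q = 2: r = 195, s = 1 − 2·0 = 1, t = 0 − 2·1 = -2  (check: 877·1 + 341·(-2) = 195)
  q = 1: r = 146, s = 0 − 1·1 = -1, t = 1 − 1·(-2) = 3  (check: 877·(-1) + 341·3 = 146)
  q = 1: r = 49, s = 1 − 1·(-1) = 2, t = -2 − 1·3 = -5  (check: 877·2 + 341·(-5) = 49)
  q = 2: r = 48, s = -1 − 2·2 = -5, t = 3 − 2·(-5) = 13  (check: 877·(-5) + 341·13 = 48)
  q = 1: r = 1, s = 2 − 1·(-5) = 7, t = -5 − 1·13 = -18  (check: 877·7 + 341·(-18) = 1)
The row with r = 1 (the gcd) gives the Bezout coefficients s = 7, t = -18.
Result: 877 · (7) + 341 · (-18) = 1.

gcd(877, 341) = 1; s = 7, t = -18 (check: 877·7 + 341·(-18) = 1).


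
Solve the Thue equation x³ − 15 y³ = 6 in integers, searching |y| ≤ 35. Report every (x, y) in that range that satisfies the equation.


The equation is x³ - 15y³ = 6. For fixed y, x³ = 15·y³ + 6, so a solution requires the RHS to be a perfect cube.
Strategy: iterate y from -35 to 35, compute RHS = 15·y³ + 6, and check whether it is a (positive or negative) perfect cube.
Check small values of y:
  y = 0: RHS = 6 is not a perfect cube.
  y = 1: RHS = 21 is not a perfect cube.
  y = -1: RHS = -9 is not a perfect cube.
  y = 2: RHS = 126 is not a perfect cube.
  y = -2: RHS = -114 is not a perfect cube.
  y = 3: RHS = 411 is not a perfect cube.
  y = -3: RHS = -399 is not a perfect cube.
Continuing the search up to |y| = 35 finds no solutions either.
No (x, y) in the scanned range satisfies the equation.

No integer solutions with |y| ≤ 35.


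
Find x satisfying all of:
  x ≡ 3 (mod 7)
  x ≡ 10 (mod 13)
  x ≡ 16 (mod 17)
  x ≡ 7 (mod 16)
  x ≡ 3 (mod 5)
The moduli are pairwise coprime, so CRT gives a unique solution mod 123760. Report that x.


Product of moduli M = 7 · 13 · 17 · 16 · 5 = 123760.
Merge one congruence at a time:
  Start: x ≡ 3 (mod 7).
  Combine with x ≡ 10 (mod 13); new modulus lcm = 91.
    Write x = 3 + 7·t and substitute into x ≡ 10 (mod 13): 7·t ≡ 10 − 3 = 7 (mod 13).
    The inverse of 7 mod 13 is 2 (since 7·2 = 14 = 1·13 + 1), so t ≡ 2·7 = 14 ≡ 1 (mod 13).
    Then x = 3 + 7·1 = 10, valid modulo lcm(7, 13) = 91: x ≡ 10 (mod 91).
  Combine with x ≡ 16 (mod 17); new modulus lcm = 1547.
    Write x = 10 + 91·t and substitute into x ≡ 16 (mod 17): 91·t ≡ 16 − 10 = 6 (mod 17).
    Reduce coefficients mod 17: 6·t ≡ 6 (mod 17).
    The inverse of 6 mod 17 is 3 (since 6·3 = 18 = 1·17 + 1), so t ≡ 3·6 = 18 ≡ 1 (mod 17).
    Then x = 10 + 91·1 = 101, valid modulo lcm(91, 17) = 1547: x ≡ 101 (mod 1547).
  Combine with x ≡ 7 (mod 16); new modulus lcm = 24752.
    Write x = 101 + 1547·t and substitute into x ≡ 7 (mod 16): 1547·t ≡ 7 − 101 = -94 (mod 16).
    Reduce coefficients mod 16: 11·t ≡ 2 (mod 16).
    The inverse of 11 mod 16 is 3 (since 11·3 = 33 = 2·16 + 1), so t ≡ 3·2 = 6 ≡ 6 (mod 16).
    Then x = 101 + 1547·6 = 9383, valid modulo lcm(1547, 16) = 24752: x ≡ 9383 (mod 24752).
  Combine with x ≡ 3 (mod 5); new modulus lcm = 123760.
    Write x = 9383 + 24752·t and substitute into x ≡ 3 (mod 5): 24752·t ≡ 3 − 9383 = -9380 (mod 5).
    Reduce coefficients mod 5: 2·t ≡ 0 (mod 5).
    The inverse of 2 mod 5 is 3 (since 2·3 = 6 = 1·5 + 1), so t ≡ 3·0 = 0 ≡ 0 (mod 5).
    Then x = 9383 + 24752·0 = 9383, valid modulo lcm(24752, 5) = 123760: x ≡ 9383 (mod 123760).
Verify against each original: 9383 mod 7 = 3, 9383 mod 13 = 10, 9383 mod 17 = 16, 9383 mod 16 = 7, 9383 mod 5 = 3.

x ≡ 9383 (mod 123760).


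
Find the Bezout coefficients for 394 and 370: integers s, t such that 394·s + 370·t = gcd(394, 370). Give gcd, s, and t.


Euclidean algorithm on (394, 370) — divide until remainder is 0:
  394 = 1 · 370 + 24
  370 = 15 · 24 + 10
  24 = 2 · 10 + 4
  10 = 2 · 4 + 2
  4 = 2 · 2 + 0
gcd(394, 370) = 2.
Track Bezout coefficients alongside the remainders: start with r₀ = 394 = a·1 + b·0 (s = 1, t = 0) and r₁ = 370 = a·0 + b·1 (s = 0, t = 1); each new remainder r_{k+1} = r_{k-1} − q_k·r_k inherits s_{k+1} = s_{k-1} − q_k·s_k, t_{k+1} = t_{k-1} − q_k·t_k, so r_k = a·s_k + b·t_k at every step:
  q = 1: r = 24, s = 1 − 1·0 = 1, t = 0 − 1·1 = -1  (check: 394·1 + 370·(-1) = 24)
  q = 15: r = 10, s = 0 − 15·1 = -15, t = 1 − 15·(-1) = 16  (check: 394·(-15) + 370·16 = 10)
  q = 2: r = 4, s = 1 − 2·(-15) = 31, t = -1 − 2·16 = -33  (check: 394·31 + 370·(-33) = 4)
  q = 2: r = 2, s = -15 − 2·31 = -77, t = 16 − 2·(-33) = 82  (check: 394·(-77) + 370·82 = 2)
The row with r = 2 (the gcd) gives the Bezout coefficients s = -77, t = 82.
Result: 394 · (-77) + 370 · (82) = 2.

gcd(394, 370) = 2; s = -77, t = 82 (check: 394·(-77) + 370·82 = 2).


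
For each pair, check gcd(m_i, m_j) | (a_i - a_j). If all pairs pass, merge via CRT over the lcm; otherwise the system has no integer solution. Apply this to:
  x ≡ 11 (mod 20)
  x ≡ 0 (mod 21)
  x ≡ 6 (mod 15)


Moduli 20, 21, 15 are not pairwise coprime, so CRT works modulo lcm(m_i) when all pairwise compatibility conditions hold.
Pairwise compatibility: gcd(m_i, m_j) must divide a_i - a_j for every pair.
Merge one congruence at a time:
  Start: x ≡ 11 (mod 20).
  Combine with x ≡ 0 (mod 21): gcd(20, 21) = 1; 0 - 11 = -11, which IS divisible by 1, so compatible.
    Write x = 11 + 20·t and substitute into x ≡ 0 (mod 21): 20·t ≡ 0 − 11 = -11 (mod 21).
    Reduce coefficients mod 21: 20·t ≡ 10 (mod 21).
    The inverse of 20 mod 21 is 20 (since 20·20 = 400 = 19·21 + 1), so t ≡ 20·10 = 200 ≡ 11 (mod 21).
    Then x = 11 + 20·11 = 231, valid modulo lcm(20, 21) = 420: x ≡ 231 (mod 420).
  Combine with x ≡ 6 (mod 15): gcd(420, 15) = 15; 6 - 231 = -225, which IS divisible by 15, so compatible.
    Write x = 231 + 420·t and substitute into x ≡ 6 (mod 15): 420·t ≡ 6 − 231 = -225 (mod 15).
    Divide the congruence (and modulus) by g = 15: 28·t ≡ -15 (mod 1).
    Modulo 1 every t works; take t = 0.
    Then x = 231 + 420·0 = 231, valid modulo lcm(420, 15) = 420: x ≡ 231 (mod 420).
Verify: 231 mod 20 = 11, 231 mod 21 = 0, 231 mod 15 = 6.

x ≡ 231 (mod 420).


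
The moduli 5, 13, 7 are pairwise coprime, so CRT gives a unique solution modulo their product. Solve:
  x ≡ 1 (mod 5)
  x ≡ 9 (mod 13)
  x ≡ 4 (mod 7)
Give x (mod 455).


Moduli 5, 13, 7 are pairwise coprime; by CRT there is a unique solution modulo M = 5 · 13 · 7 = 455.
Solve pairwise, accumulating the modulus:
  Start with x ≡ 1 (mod 5).
  Combine with x ≡ 9 (mod 13): since gcd(5, 13) = 1, we get a unique residue mod 65.
    Write x = 1 + 5·t and substitute into x ≡ 9 (mod 13): 5·t ≡ 9 − 1 = 8 (mod 13).
    The inverse of 5 mod 13 is 8 (since 5·8 = 40 = 3·13 + 1), so t ≡ 8·8 = 64 ≡ 12 (mod 13).
    Then x = 1 + 5·12 = 61, valid modulo lcm(5, 13) = 65: x ≡ 61 (mod 65).
  Combine with x ≡ 4 (mod 7): since gcd(65, 7) = 1, we get a unique residue mod 455.
    Write x = 61 + 65·t and substitute into x ≡ 4 (mod 7): 65·t ≡ 4 − 61 = -57 (mod 7).
    Reduce coefficients mod 7: 2·t ≡ 6 (mod 7).
    The inverse of 2 mod 7 is 4 (since 2·4 = 8 = 1·7 + 1), so t ≡ 4·6 = 24 ≡ 3 (mod 7).
    Then x = 61 + 65·3 = 256, valid modulo lcm(65, 7) = 455: x ≡ 256 (mod 455).
Verify: 256 mod 5 = 1 ✓, 256 mod 13 = 9 ✓, 256 mod 7 = 4 ✓.

x ≡ 256 (mod 455).


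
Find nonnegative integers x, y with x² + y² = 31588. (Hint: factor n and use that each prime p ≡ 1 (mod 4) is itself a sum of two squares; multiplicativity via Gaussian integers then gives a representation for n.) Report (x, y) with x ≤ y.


Step 1: Factor n = 31588 = 2^2 · 53 · 149.
Step 2: Check the mod-4 condition on each prime factor: 2 = 2 (special); 53 ≡ 1 (mod 4), exponent 1; 149 ≡ 1 (mod 4), exponent 1.
All primes ≡ 3 (mod 4) appear to even exponent (or don't appear), so by the two-squares theorem n IS expressible as a sum of two squares.
Step 3: Build a representation. Group n = k² · m with k = 2 and m = 53 · 149 = 7897 (a product of primes ≡ 1 (mod 4)); a representation of m scales to one of n via (k·x)² + (k·y)² = k²(x² + y²). Each prime p ≡ 1 (mod 4) is itself a sum of two squares; find a² by testing p − a² for a perfect square:
  53: 53 − 1² = 52, 53 − 2² = 49 = 7² ⇒ 53 = 2² + 7².
  149: 149 − 1² = 148, 149 − 2² = 145, 149 − 3² = 140, 149 − 4² = 133, 149 − 5² = 124, 149 − 6² = 113, 149 − 7² = 100 = 10² ⇒ 149 = 7² + 10².
  Combine using the Brahmagupta–Fibonacci identity (a² + b²)(c² + d²) = (ac − bd)² + (ad + bc)² = (ac + bd)² + (ad − bc)²:
  53 · 149 = 7897: from (2² + 7²)(7² + 10²), take (2·7 − 7·10, 2·10 + 7·7) = (14 − 70, 20 + 49) = (-56, 69); dropping signs (only squares matter) gives (56, 69); check 56² + 69² = 3136 + 4761 = 7897 ✓.
  Scale by k = 2: (2·56, 2·69) = (112, 138).
Step 4: Order so x ≤ y and verify: 112² + 138² = 12544 + 19044 = 31588 = n. ✓

n = 31588 = 112² + 138² (one valid representation with x ≤ y).


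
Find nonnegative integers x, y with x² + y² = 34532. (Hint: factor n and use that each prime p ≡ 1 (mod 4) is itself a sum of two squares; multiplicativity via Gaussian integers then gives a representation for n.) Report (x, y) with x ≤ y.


Step 1: Factor n = 34532 = 2^2 · 89 · 97.
Step 2: Check the mod-4 condition on each prime factor: 2 = 2 (special); 89 ≡ 1 (mod 4), exponent 1; 97 ≡ 1 (mod 4), exponent 1.
All primes ≡ 3 (mod 4) appear to even exponent (or don't appear), so by the two-squares theorem n IS expressible as a sum of two squares.
Step 3: Build a representation. Group n = k² · m with k = 2 and m = 89 · 97 = 8633 (a product of primes ≡ 1 (mod 4)); a representation of m scales to one of n via (k·x)² + (k·y)² = k²(x² + y²). Each prime p ≡ 1 (mod 4) is itself a sum of two squares; find a² by testing p − a² for a perfect square:
  89: 89 − 1² = 88, 89 − 2² = 85, 89 − 3² = 80, 89 − 4² = 73, 89 − 5² = 64 = 8² ⇒ 89 = 5² + 8².
  97: 97 − 1² = 96, 97 − 2² = 93, 97 − 3² = 88, 97 − 4² = 81 = 9² ⇒ 97 = 4² + 9².
  Combine using the Brahmagupta–Fibonacci identity (a² + b²)(c² + d²) = (ac − bd)² + (ad + bc)² = (ac + bd)² + (ad − bc)²:
  89 · 97 = 8633: from (5² + 8²)(4² + 9²), take (5·4 − 8·9, 5·9 + 8·4) = (20 − 72, 45 + 32) = (-52, 77); dropping signs (only squares matter) gives (52, 77); check 52² + 77² = 2704 + 5929 = 8633 ✓.
  Scale by k = 2: (2·52, 2·77) = (104, 154).
Step 4: Order so x ≤ y and verify: 104² + 154² = 10816 + 23716 = 34532 = n. ✓

n = 34532 = 104² + 154² (one valid representation with x ≤ y).


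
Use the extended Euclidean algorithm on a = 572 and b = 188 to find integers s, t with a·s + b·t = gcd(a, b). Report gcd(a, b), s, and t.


Euclidean algorithm on (572, 188) — divide until remainder is 0:
  572 = 3 · 188 + 8
  188 = 23 · 8 + 4
  8 = 2 · 4 + 0
gcd(572, 188) = 4.
Track Bezout coefficients alongside the remainders: start with r₀ = 572 = a·1 + b·0 (s = 1, t = 0) and r₁ = 188 = a·0 + b·1 (s = 0, t = 1); each new remainder r_{k+1} = r_{k-1} − q_k·r_k inherits s_{k+1} = s_{k-1} − q_k·s_k, t_{k+1} = t_{k-1} − q_k·t_k, so r_k = a·s_k + b·t_k at every step:
  q = 3: r = 8, s = 1 − 3·0 = 1, t = 0 − 3·1 = -3  (check: 572·1 + 188·(-3) = 8)
  q = 23: r = 4, s = 0 − 23·1 = -23, t = 1 − 23·(-3) = 70  (check: 572·(-23) + 188·70 = 4)
The row with r = 4 (the gcd) gives the Bezout coefficients s = -23, t = 70.
Result: 572 · (-23) + 188 · (70) = 4.

gcd(572, 188) = 4; s = -23, t = 70 (check: 572·(-23) + 188·70 = 4).


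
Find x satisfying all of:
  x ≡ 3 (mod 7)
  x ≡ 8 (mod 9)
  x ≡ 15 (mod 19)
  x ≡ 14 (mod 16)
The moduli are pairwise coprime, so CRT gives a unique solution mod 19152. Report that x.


Product of moduli M = 7 · 9 · 19 · 16 = 19152.
Merge one congruence at a time:
  Start: x ≡ 3 (mod 7).
  Combine with x ≡ 8 (mod 9); new modulus lcm = 63.
    Write x = 3 + 7·t and substitute into x ≡ 8 (mod 9): 7·t ≡ 8 − 3 = 5 (mod 9).
    The inverse of 7 mod 9 is 4 (since 7·4 = 28 = 3·9 + 1), so t ≡ 4·5 = 20 ≡ 2 (mod 9).
    Then x = 3 + 7·2 = 17, valid modulo lcm(7, 9) = 63: x ≡ 17 (mod 63).
  Combine with x ≡ 15 (mod 19); new modulus lcm = 1197.
    Write x = 17 + 63·t and substitute into x ≡ 15 (mod 19): 63·t ≡ 15 − 17 = -2 (mod 19).
    Reduce coefficients mod 19: 6·t ≡ 17 (mod 19).
    The inverse of 6 mod 19 is 16 (since 6·16 = 96 = 5·19 + 1), so t ≡ 16·17 = 272 ≡ 6 (mod 19).
    Then x = 17 + 63·6 = 395, valid modulo lcm(63, 19) = 1197: x ≡ 395 (mod 1197).
  Combine with x ≡ 14 (mod 16); new modulus lcm = 19152.
    Write x = 395 + 1197·t and substitute into x ≡ 14 (mod 16): 1197·t ≡ 14 − 395 = -381 (mod 16).
    Reduce coefficients mod 16: 13·t ≡ 3 (mod 16).
    The inverse of 13 mod 16 is 5 (since 13·5 = 65 = 4·16 + 1), so t ≡ 5·3 = 15 ≡ 15 (mod 16).
    Then x = 395 + 1197·15 = 18350, valid modulo lcm(1197, 16) = 19152: x ≡ 18350 (mod 19152).
Verify against each original: 18350 mod 7 = 3, 18350 mod 9 = 8, 18350 mod 19 = 15, 18350 mod 16 = 14.

x ≡ 18350 (mod 19152).


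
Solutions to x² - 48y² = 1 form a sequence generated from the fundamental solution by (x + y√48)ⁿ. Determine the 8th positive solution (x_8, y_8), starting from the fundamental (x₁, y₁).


Step 1: Find the fundamental solution (x₁, y₁) of x² - 48y² = 1.
  Expand √48 as a continued fraction. a₀ = ⌊√48⌋ = 6; iterate m_{k+1} = d_k·a_k − m_k, d_{k+1} = (48 − m_{k+1}²)/d_k, a_{k+1} = ⌊(a₀ + m_{k+1})/d_{k+1}⌋ (starting m₀ = 0, d₀ = 1), with convergents p_k = a_k·p_{k-1} + p_{k-2}, q_k = a_k·q_{k-1} + q_{k-2} (p₋₁ = 1, q₋₁ = 0):
  k = 0: a₀ = 6; p₀/q₀ = 6/1; p₀² − 48·q₀² = 36 − 48 = -12.
  k = 1: m = 6, d = 12, a = ⌊(6 + 6)/12⌋ = 1; p/q = (1·6 + 1)/(1·1 + 0) = 7/1; p² − 48·q² = 49 − 48 = 1.
  The first convergent with p² − 48·q² = 1 gives the fundamental solution (x₁, y₁) = (7, 1).
Step 2: Apply the recurrence (x_{n+1}, y_{n+1}) = (x₁x_n + 48y₁y_n, x₁y_n + y₁x_n) repeatedly.
  From (x_1, y_1) = (7, 1): x_2 = 7·7 + 48·1·1 = 97; y_2 = 7·1 + 1·7 = 14.
  From (x_2, y_2) = (97, 14): x_3 = 7·97 + 48·1·14 = 1351; y_3 = 7·14 + 1·97 = 195.
  From (x_3, y_3) = (1351, 195): x_4 = 7·1351 + 48·1·195 = 18817; y_4 = 7·195 + 1·1351 = 2716.
  From (x_4, y_4) = (18817, 2716): x_5 = 7·18817 + 48·1·2716 = 262087; y_5 = 7·2716 + 1·18817 = 37829.
  From (x_5, y_5) = (262087, 37829): x_6 = 7·262087 + 48·1·37829 = 3650401; y_6 = 7·37829 + 1·262087 = 526890.
  From (x_6, y_6) = (3650401, 526890): x_7 = 7·3650401 + 48·1·526890 = 50843527; y_7 = 7·526890 + 1·3650401 = 7338631.
  From (x_7, y_7) = (50843527, 7338631): x_8 = 7·50843527 + 48·1·7338631 = 708158977; y_8 = 7·7338631 + 1·50843527 = 102213944.
Step 3: Verify x_8² - 48·y_8² = 501489136705686529 - 501489136705686528 = 1 (should be 1). ✓

(x_1, y_1) = (7, 1); (x_8, y_8) = (708158977, 102213944).


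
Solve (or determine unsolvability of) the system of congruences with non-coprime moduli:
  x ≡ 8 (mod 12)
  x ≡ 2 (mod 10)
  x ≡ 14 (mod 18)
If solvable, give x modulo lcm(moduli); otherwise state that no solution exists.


Moduli 12, 10, 18 are not pairwise coprime, so CRT works modulo lcm(m_i) when all pairwise compatibility conditions hold.
Pairwise compatibility: gcd(m_i, m_j) must divide a_i - a_j for every pair.
Merge one congruence at a time:
  Start: x ≡ 8 (mod 12).
  Combine with x ≡ 2 (mod 10): gcd(12, 10) = 2; 2 - 8 = -6, which IS divisible by 2, so compatible.
    Write x = 8 + 12·t and substitute into x ≡ 2 (mod 10): 12·t ≡ 2 − 8 = -6 (mod 10).
    Divide the congruence (and modulus) by g = 2: 6·t ≡ -3 (mod 5).
    Reduce coefficients mod 5: 1·t ≡ 2 (mod 5).
    So t ≡ 2 (mod 5).
    Then x = 8 + 12·2 = 32, valid modulo lcm(12, 10) = 60: x ≡ 32 (mod 60).
  Combine with x ≡ 14 (mod 18): gcd(60, 18) = 6; 14 - 32 = -18, which IS divisible by 6, so compatible.
    Write x = 32 + 60·t and substitute into x ≡ 14 (mod 18): 60·t ≡ 14 − 32 = -18 (mod 18).
    Divide the congruence (and modulus) by g = 6: 10·t ≡ -3 (mod 3).
    Reduce coefficients mod 3: 1·t ≡ 0 (mod 3).
    So t ≡ 0 (mod 3).
    Then x = 32 + 60·0 = 32, valid modulo lcm(60, 18) = 180: x ≡ 32 (mod 180).
Verify: 32 mod 12 = 8, 32 mod 10 = 2, 32 mod 18 = 14.

x ≡ 32 (mod 180).


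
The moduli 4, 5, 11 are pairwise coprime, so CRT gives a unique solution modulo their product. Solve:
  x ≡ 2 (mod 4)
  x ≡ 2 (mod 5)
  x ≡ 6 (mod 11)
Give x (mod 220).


Moduli 4, 5, 11 are pairwise coprime; by CRT there is a unique solution modulo M = 4 · 5 · 11 = 220.
Solve pairwise, accumulating the modulus:
  Start with x ≡ 2 (mod 4).
  Combine with x ≡ 2 (mod 5): since gcd(4, 5) = 1, we get a unique residue mod 20.
    Write x = 2 + 4·t and substitute into x ≡ 2 (mod 5): 4·t ≡ 2 − 2 = 0 (mod 5).
    The inverse of 4 mod 5 is 4 (since 4·4 = 16 = 3·5 + 1), so t ≡ 4·0 = 0 ≡ 0 (mod 5).
    Then x = 2 + 4·0 = 2, valid modulo lcm(4, 5) = 20: x ≡ 2 (mod 20).
  Combine with x ≡ 6 (mod 11): since gcd(20, 11) = 1, we get a unique residue mod 220.
    Write x = 2 + 20·t and substitute into x ≡ 6 (mod 11): 20·t ≡ 6 − 2 = 4 (mod 11).
    Reduce coefficients mod 11: 9·t ≡ 4 (mod 11).
    The inverse of 9 mod 11 is 5 (since 9·5 = 45 = 4·11 + 1), so t ≡ 5·4 = 20 ≡ 9 (mod 11).
    Then x = 2 + 20·9 = 182, valid modulo lcm(20, 11) = 220: x ≡ 182 (mod 220).
Verify: 182 mod 4 = 2 ✓, 182 mod 5 = 2 ✓, 182 mod 11 = 6 ✓.

x ≡ 182 (mod 220).


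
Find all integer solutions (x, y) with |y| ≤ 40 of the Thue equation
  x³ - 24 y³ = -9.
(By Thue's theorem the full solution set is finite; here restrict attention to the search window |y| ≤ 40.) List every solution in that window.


The equation is x³ - 24y³ = -9. For fixed y, x³ = 24·y³ − 9, so a solution requires the RHS to be a perfect cube.
Strategy: iterate y from -40 to 40, compute RHS = 24·y³ − 9, and check whether it is a (positive or negative) perfect cube.
Check small values of y:
  y = 0: RHS = -9 is not a perfect cube.
  y = 1: RHS = 15 is not a perfect cube.
  y = -1: RHS = -33 is not a perfect cube.
  y = 2: RHS = 183 is not a perfect cube.
  y = -2: RHS = -201 is not a perfect cube.
  y = 3: RHS = 639 is not a perfect cube.
  y = -3: RHS = -657 is not a perfect cube.
Continuing the search up to |y| = 40 finds no solutions either.
No (x, y) in the scanned range satisfies the equation.

No integer solutions with |y| ≤ 40.


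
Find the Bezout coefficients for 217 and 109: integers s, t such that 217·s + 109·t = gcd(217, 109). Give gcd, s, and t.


Euclidean algorithm on (217, 109) — divide until remainder is 0:
  217 = 1 · 109 + 108
  109 = 1 · 108 + 1
  108 = 108 · 1 + 0
gcd(217, 109) = 1.
Track Bezout coefficients alongside the remainders: start with r₀ = 217 = a·1 + b·0 (s = 1, t = 0) and r₁ = 109 = a·0 + b·1 (s = 0, t = 1); each new remainder r_{k+1} = r_{k-1} − q_k·r_k inherits s_{k+1} = s_{k-1} − q_k·s_k, t_{k+1} = t_{k-1} − q_k·t_k, so r_k = a·s_k + b·t_k at every step:
  q = 1: r = 108, s = 1 − 1·0 = 1, t = 0 − 1·1 = -1  (check: 217·1 + 109·(-1) = 108)
  q = 1: r = 1, s = 0 − 1·1 = -1, t = 1 − 1·(-1) = 2  (check: 217·(-1) + 109·2 = 1)
The row with r = 1 (the gcd) gives the Bezout coefficients s = -1, t = 2.
Result: 217 · (-1) + 109 · (2) = 1.

gcd(217, 109) = 1; s = -1, t = 2 (check: 217·(-1) + 109·2 = 1).


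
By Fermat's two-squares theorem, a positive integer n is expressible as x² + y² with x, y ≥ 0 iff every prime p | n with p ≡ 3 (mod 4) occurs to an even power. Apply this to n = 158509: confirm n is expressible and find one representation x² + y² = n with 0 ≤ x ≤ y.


Step 1: Factor n = 158509 = 13 · 89 · 137.
Step 2: Check the mod-4 condition on each prime factor: 13 ≡ 1 (mod 4), exponent 1; 89 ≡ 1 (mod 4), exponent 1; 137 ≡ 1 (mod 4), exponent 1.
All primes ≡ 3 (mod 4) appear to even exponent (or don't appear), so by the two-squares theorem n IS expressible as a sum of two squares.
Step 3: Build a representation. Here n = 13 · 89 · 137 is a product of primes ≡ 1 (mod 4). Each prime p ≡ 1 (mod 4) is itself a sum of two squares; find a² by testing p − a² for a perfect square:
  13: 13 − 1² = 12, 13 − 2² = 9 = 3² ⇒ 13 = 2² + 3².
  89: 89 − 1² = 88, 89 − 2² = 85, 89 − 3² = 80, 89 − 4² = 73, 89 − 5² = 64 = 8² ⇒ 89 = 5² + 8².
  137: 137 − 1² = 136, 137 − 2² = 133, 137 − 3² = 128, 137 − 4² = 121 = 11² ⇒ 137 = 4² + 11².
  Combine using the Brahmagupta–Fibonacci identity (a² + b²)(c² + d²) = (ac − bd)² + (ad + bc)² = (ac + bd)² + (ad − bc)²:
  13 · 89 = 1157: from (2² + 3²)(5² + 8²), take (2·5 − 3·8, 2·8 + 3·5) = (10 − 24, 16 + 15) = (-14, 31); dropping signs (only squares matter) gives (14, 31); check 14² + 31² = 196 + 961 = 1157 ✓.
  1157 · 137 = 158509: from (14² + 31²)(4² + 11²), take (14·4 − 31·11, 14·11 + 31·4) = (56 − 341, 154 + 124) = (-285, 278); dropping signs (only squares matter) gives (285, 278); check 285² + 278² = 81225 + 77284 = 158509 ✓.
Step 4: Order so x ≤ y and verify: 278² + 285² = 77284 + 81225 = 158509 = n. ✓

n = 158509 = 278² + 285² (one valid representation with x ≤ y).


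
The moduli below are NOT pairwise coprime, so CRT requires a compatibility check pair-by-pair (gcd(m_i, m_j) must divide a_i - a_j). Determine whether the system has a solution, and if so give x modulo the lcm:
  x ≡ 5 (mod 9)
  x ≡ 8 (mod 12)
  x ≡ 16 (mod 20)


Moduli 9, 12, 20 are not pairwise coprime, so CRT works modulo lcm(m_i) when all pairwise compatibility conditions hold.
Pairwise compatibility: gcd(m_i, m_j) must divide a_i - a_j for every pair.
Merge one congruence at a time:
  Start: x ≡ 5 (mod 9).
  Combine with x ≡ 8 (mod 12): gcd(9, 12) = 3; 8 - 5 = 3, which IS divisible by 3, so compatible.
    Write x = 5 + 9·t and substitute into x ≡ 8 (mod 12): 9·t ≡ 8 − 5 = 3 (mod 12).
    Divide the congruence (and modulus) by g = 3: 3·t ≡ 1 (mod 4).
    The inverse of 3 mod 4 is 3 (since 3·3 = 9 = 2·4 + 1), so t ≡ 3·1 = 3 ≡ 3 (mod 4).
    Then x = 5 + 9·3 = 32, valid modulo lcm(9, 12) = 36: x ≡ 32 (mod 36).
  Combine with x ≡ 16 (mod 20): gcd(36, 20) = 4; 16 - 32 = -16, which IS divisible by 4, so compatible.
    Write x = 32 + 36·t and substitute into x ≡ 16 (mod 20): 36·t ≡ 16 − 32 = -16 (mod 20).
    Divide the congruence (and modulus) by g = 4: 9·t ≡ -4 (mod 5).
    Reduce coefficients mod 5: 4·t ≡ 1 (mod 5).
    The inverse of 4 mod 5 is 4 (since 4·4 = 16 = 3·5 + 1), so t ≡ 4·1 = 4 ≡ 4 (mod 5).
    Then x = 32 + 36·4 = 176, valid modulo lcm(36, 20) = 180: x ≡ 176 (mod 180).
Verify: 176 mod 9 = 5, 176 mod 12 = 8, 176 mod 20 = 16.

x ≡ 176 (mod 180).


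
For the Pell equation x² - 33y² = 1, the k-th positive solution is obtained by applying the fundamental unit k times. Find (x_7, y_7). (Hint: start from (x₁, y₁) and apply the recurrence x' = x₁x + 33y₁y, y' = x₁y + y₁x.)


Step 1: Find the fundamental solution (x₁, y₁) of x² - 33y² = 1.
  Expand √33 as a continued fraction. a₀ = ⌊√33⌋ = 5; iterate m_{k+1} = d_k·a_k − m_k, d_{k+1} = (33 − m_{k+1}²)/d_k, a_{k+1} = ⌊(a₀ + m_{k+1})/d_{k+1}⌋ (starting m₀ = 0, d₀ = 1), with convergents p_k = a_k·p_{k-1} + p_{k-2}, q_k = a_k·q_{k-1} + q_{k-2} (p₋₁ = 1, q₋₁ = 0):
  k = 0: a₀ = 5; p₀/q₀ = 5/1; p₀² − 33·q₀² = 25 − 33 = -8.
  k = 1: m = 5, d = 8, a = ⌊(5 + 5)/8⌋ = 1; p/q = (1·5 + 1)/(1·1 + 0) = 6/1; p² − 33·q² = 36 − 33 = 3.
  k = 2: m = 3, d = 3, a = ⌊(5 + 3)/3⌋ = 2; p/q = (2·6 + 5)/(2·1 + 1) = 17/3; p² − 33·q² = 289 − 297 = -8.
  k = 3: m = 3, d = 8, a = ⌊(5 + 3)/8⌋ = 1; p/q = (1·17 + 6)/(1·3 + 1) = 23/4; p² − 33·q² = 529 − 528 = 1.
  The first convergent with p² − 33·q² = 1 gives the fundamental solution (x₁, y₁) = (23, 4).
Step 2: Apply the recurrence (x_{n+1}, y_{n+1}) = (x₁x_n + 33y₁y_n, x₁y_n + y₁x_n) repeatedly.
  From (x_1, y_1) = (23, 4): x_2 = 23·23 + 33·4·4 = 1057; y_2 = 23·4 + 4·23 = 184.
  From (x_2, y_2) = (1057, 184): x_3 = 23·1057 + 33·4·184 = 48599; y_3 = 23·184 + 4·1057 = 8460.
  From (x_3, y_3) = (48599, 8460): x_4 = 23·48599 + 33·4·8460 = 2234497; y_4 = 23·8460 + 4·48599 = 388976.
  From (x_4, y_4) = (2234497, 388976): x_5 = 23·2234497 + 33·4·388976 = 102738263; y_5 = 23·388976 + 4·2234497 = 17884436.
  From (x_5, y_5) = (102738263, 17884436): x_6 = 23·102738263 + 33·4·17884436 = 4723725601; y_6 = 23·17884436 + 4·102738263 = 822295080.
  From (x_6, y_6) = (4723725601, 822295080): x_7 = 23·4723725601 + 33·4·822295080 = 217188639383; y_7 = 23·822295080 + 4·4723725601 = 37807689244.
Step 3: Verify x_7² - 33·y_7² = 47170905077038818620689 - 47170905077038818620688 = 1 (should be 1). ✓

(x_1, y_1) = (23, 4); (x_7, y_7) = (217188639383, 37807689244).


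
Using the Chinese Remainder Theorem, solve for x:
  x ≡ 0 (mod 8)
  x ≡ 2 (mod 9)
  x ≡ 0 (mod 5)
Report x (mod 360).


Moduli 8, 9, 5 are pairwise coprime; by CRT there is a unique solution modulo M = 8 · 9 · 5 = 360.
Solve pairwise, accumulating the modulus:
  Start with x ≡ 0 (mod 8).
  Combine with x ≡ 2 (mod 9): since gcd(8, 9) = 1, we get a unique residue mod 72.
    Write x = 0 + 8·t and substitute into x ≡ 2 (mod 9): 8·t ≡ 2 − 0 = 2 (mod 9).
    The inverse of 8 mod 9 is 8 (since 8·8 = 64 = 7·9 + 1), so t ≡ 8·2 = 16 ≡ 7 (mod 9).
    Then x = 0 + 8·7 = 56, valid modulo lcm(8, 9) = 72: x ≡ 56 (mod 72).
  Combine with x ≡ 0 (mod 5): since gcd(72, 5) = 1, we get a unique residue mod 360.
    Write x = 56 + 72·t and substitute into x ≡ 0 (mod 5): 72·t ≡ 0 − 56 = -56 (mod 5).
    Reduce coefficients mod 5: 2·t ≡ 4 (mod 5).
    The inverse of 2 mod 5 is 3 (since 2·3 = 6 = 1·5 + 1), so t ≡ 3·4 = 12 ≡ 2 (mod 5).
    Then x = 56 + 72·2 = 200, valid modulo lcm(72, 5) = 360: x ≡ 200 (mod 360).
Verify: 200 mod 8 = 0 ✓, 200 mod 9 = 2 ✓, 200 mod 5 = 0 ✓.

x ≡ 200 (mod 360).
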